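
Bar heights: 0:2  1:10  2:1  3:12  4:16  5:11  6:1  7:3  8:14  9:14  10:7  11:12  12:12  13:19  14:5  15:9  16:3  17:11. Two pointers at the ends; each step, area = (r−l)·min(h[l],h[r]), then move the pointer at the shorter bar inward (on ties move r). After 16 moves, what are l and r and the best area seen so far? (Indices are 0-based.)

l=12, r=13, best area=160

l=0 r=17: min(2,11)*17=34 best=34 *, l++
l=1 r=17: min(10,11)*16=160 best=160 *, l++
l=2 r=17: min(1,11)*15=15 best=160, l++
l=3 r=17: min(12,11)*14=154 best=160, r--
l=3 r=16: min(12,3)*13=39 best=160, r--
l=3 r=15: min(12,9)*12=108 best=160, r--
l=3 r=14: min(12,5)*11=55 best=160, r--
l=3 r=13: min(12,19)*10=120 best=160, l++
l=4 r=13: min(16,19)*9=144 best=160, l++
l=5 r=13: min(11,19)*8=88 best=160, l++
l=6 r=13: min(1,19)*7=7 best=160, l++
l=7 r=13: min(3,19)*6=18 best=160, l++
l=8 r=13: min(14,19)*5=70 best=160, l++
l=9 r=13: min(14,19)*4=56 best=160, l++
l=10 r=13: min(7,19)*3=21 best=160, l++
l=11 r=13: min(12,19)*2=24 best=160, l++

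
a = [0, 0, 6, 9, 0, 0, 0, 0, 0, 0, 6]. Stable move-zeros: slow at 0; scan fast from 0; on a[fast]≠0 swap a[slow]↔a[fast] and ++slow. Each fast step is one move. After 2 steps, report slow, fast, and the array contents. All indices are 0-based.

(s=0,f=0) a[fast]=0 → fast++
(s=0,f=1) a[fast]=0 → fast++

slow=0, fast=2, a=[0, 0, 6, 9, 0, 0, 0, 0, 0, 0, 6]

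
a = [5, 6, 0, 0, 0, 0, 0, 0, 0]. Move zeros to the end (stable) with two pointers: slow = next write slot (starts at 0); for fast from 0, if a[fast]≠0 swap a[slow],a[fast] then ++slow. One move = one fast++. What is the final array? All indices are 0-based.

slow=0 fast=0: a[fast]=5≠0 swap→a[0]=5, slow++,fast++
slow=1 fast=1: a[fast]=6≠0 swap→a[1]=6, slow++,fast++
slow=2 fast=2: a[fast]=0, fast++
slow=2 fast=3: a[fast]=0, fast++
slow=2 fast=4: a[fast]=0, fast++
slow=2 fast=5: a[fast]=0, fast++
slow=2 fast=6: a[fast]=0, fast++
slow=2 fast=7: a[fast]=0, fast++
slow=2 fast=8: a[fast]=0, fast++

[5, 6, 0, 0, 0, 0, 0, 0, 0]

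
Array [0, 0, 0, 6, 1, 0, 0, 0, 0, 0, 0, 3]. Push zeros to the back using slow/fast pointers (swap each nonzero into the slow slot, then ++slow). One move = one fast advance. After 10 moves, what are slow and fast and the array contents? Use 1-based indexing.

(s=1,f=1) a[fast]=0 → fast++
(s=1,f=2) a[fast]=0 → fast++
(s=1,f=3) a[fast]=0 → fast++
(s=1,f=4) a[fast]=6≠0 swap→a[1]=6 → slow++,fast++
(s=2,f=5) a[fast]=1≠0 swap→a[2]=1 → slow++,fast++
(s=3,f=6) a[fast]=0 → fast++
(s=3,f=7) a[fast]=0 → fast++
(s=3,f=8) a[fast]=0 → fast++
(s=3,f=9) a[fast]=0 → fast++
(s=3,f=10) a[fast]=0 → fast++

slow=3, fast=11, a=[6, 1, 0, 0, 0, 0, 0, 0, 0, 0, 0, 3]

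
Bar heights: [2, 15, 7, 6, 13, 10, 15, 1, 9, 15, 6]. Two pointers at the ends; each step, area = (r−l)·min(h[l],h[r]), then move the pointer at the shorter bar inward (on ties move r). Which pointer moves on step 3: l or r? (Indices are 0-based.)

l=0 r=10: min(2,6)*10=20 best=20 *, l++
l=1 r=10: min(15,6)*9=54 best=54 *, r--
l=1 r=9: min(15,15)*8=120 best=120 *, r--

r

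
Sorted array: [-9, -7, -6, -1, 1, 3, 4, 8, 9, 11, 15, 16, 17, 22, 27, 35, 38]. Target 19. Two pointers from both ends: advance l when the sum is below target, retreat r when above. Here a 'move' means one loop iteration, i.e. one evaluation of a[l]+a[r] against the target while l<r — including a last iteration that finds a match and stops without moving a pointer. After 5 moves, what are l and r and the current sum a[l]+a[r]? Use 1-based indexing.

l=3, r=14, sum=16

l=1 r=17: -9+38=29 >19, r--
l=1 r=16: -9+35=26 >19, r--
l=1 r=15: -9+27=18 <19, l++
l=2 r=15: -7+27=20 >19, r--
l=2 r=14: -7+22=15 <19, l++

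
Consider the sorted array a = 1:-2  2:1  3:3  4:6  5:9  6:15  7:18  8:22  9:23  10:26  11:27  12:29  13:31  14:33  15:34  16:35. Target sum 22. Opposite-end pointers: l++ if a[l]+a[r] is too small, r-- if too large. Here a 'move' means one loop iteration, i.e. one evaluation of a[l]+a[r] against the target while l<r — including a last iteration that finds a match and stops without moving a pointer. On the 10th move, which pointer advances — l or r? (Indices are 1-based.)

r

l=1 r=16: -2+35=33 >22, r--
l=1 r=15: -2+34=32 >22, r--
l=1 r=14: -2+33=31 >22, r--
l=1 r=13: -2+31=29 >22, r--
l=1 r=12: -2+29=27 >22, r--
l=1 r=11: -2+27=25 >22, r--
l=1 r=10: -2+26=24 >22, r--
l=1 r=9: -2+23=21 <22, l++
l=2 r=9: 1+23=24 >22, r--
l=2 r=8: 1+22=23 >22, r--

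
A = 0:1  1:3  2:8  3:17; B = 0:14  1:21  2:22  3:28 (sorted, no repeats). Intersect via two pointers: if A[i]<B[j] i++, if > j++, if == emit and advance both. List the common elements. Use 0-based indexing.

i=0 j=0: 1<14, i++
i=1 j=0: 3<14, i++
i=2 j=0: 8<14, i++
i=3 j=0: 17>14, j++
i=3 j=1: 17<21, i++

intersection = []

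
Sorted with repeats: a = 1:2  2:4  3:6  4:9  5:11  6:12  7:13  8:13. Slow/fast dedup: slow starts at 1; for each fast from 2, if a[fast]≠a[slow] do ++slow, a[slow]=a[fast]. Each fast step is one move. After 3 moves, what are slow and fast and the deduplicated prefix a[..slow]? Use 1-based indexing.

slow=4, fast=5, prefix=[2, 4, 6, 9]

slow=1 fast=2: a[fast]=4≠a[slow]=2 write a[2]=4, slow++,fast++
slow=2 fast=3: a[fast]=6≠a[slow]=4 write a[3]=6, slow++,fast++
slow=3 fast=4: a[fast]=9≠a[slow]=6 write a[4]=9, slow++,fast++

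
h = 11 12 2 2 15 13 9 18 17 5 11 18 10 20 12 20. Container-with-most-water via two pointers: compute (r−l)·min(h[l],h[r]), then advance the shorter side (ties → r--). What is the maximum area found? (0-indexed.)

[0,15] min(11,20)*15=165 best=165 * → l++
[1,15] min(12,20)*14=168 best=168 * → l++
[2,15] min(2,20)*13=26 best=168 → l++
[3,15] min(2,20)*12=24 best=168 → l++
[4,15] min(15,20)*11=165 best=168 → l++
[5,15] min(13,20)*10=130 best=168 → l++
[6,15] min(9,20)*9=81 best=168 → l++
[7,15] min(18,20)*8=144 best=168 → l++
[8,15] min(17,20)*7=119 best=168 → l++
[9,15] min(5,20)*6=30 best=168 → l++
[10,15] min(11,20)*5=55 best=168 → l++
[11,15] min(18,20)*4=72 best=168 → l++
[12,15] min(10,20)*3=30 best=168 → l++
[13,15] min(20,20)*2=40 best=168 → r--
[13,14] min(20,12)*1=12 best=168 → r--

max area = 168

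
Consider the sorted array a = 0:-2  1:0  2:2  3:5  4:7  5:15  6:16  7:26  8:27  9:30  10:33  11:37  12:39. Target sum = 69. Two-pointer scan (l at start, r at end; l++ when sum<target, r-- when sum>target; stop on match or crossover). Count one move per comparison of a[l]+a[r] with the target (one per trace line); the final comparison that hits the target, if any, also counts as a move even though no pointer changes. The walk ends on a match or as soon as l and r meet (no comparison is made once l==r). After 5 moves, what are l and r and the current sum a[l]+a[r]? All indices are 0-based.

l=5, r=12, sum=54

l=0 r=12: -2+39=37 <69, l++
l=1 r=12: 0+39=39 <69, l++
l=2 r=12: 2+39=41 <69, l++
l=3 r=12: 5+39=44 <69, l++
l=4 r=12: 7+39=46 <69, l++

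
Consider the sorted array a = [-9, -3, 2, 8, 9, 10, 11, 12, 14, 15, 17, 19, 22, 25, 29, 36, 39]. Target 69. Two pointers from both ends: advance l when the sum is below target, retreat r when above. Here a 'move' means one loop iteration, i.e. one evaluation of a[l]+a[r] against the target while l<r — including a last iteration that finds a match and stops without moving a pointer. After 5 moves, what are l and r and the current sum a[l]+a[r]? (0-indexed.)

l=5, r=16, sum=49

[0,16] -9+39=30 <69 → l++
[1,16] -3+39=36 <69 → l++
[2,16] 2+39=41 <69 → l++
[3,16] 8+39=47 <69 → l++
[4,16] 9+39=48 <69 → l++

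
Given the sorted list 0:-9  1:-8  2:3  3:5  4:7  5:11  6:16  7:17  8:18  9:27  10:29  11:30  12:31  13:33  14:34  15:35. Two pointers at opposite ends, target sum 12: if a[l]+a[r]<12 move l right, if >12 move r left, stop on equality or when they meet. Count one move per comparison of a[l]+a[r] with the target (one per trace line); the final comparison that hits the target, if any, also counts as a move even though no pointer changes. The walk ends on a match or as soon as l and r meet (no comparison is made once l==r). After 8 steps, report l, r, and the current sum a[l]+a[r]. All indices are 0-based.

l=0 r=15: -9+35=26 >12, r--
l=0 r=14: -9+34=25 >12, r--
l=0 r=13: -9+33=24 >12, r--
l=0 r=12: -9+31=22 >12, r--
l=0 r=11: -9+30=21 >12, r--
l=0 r=10: -9+29=20 >12, r--
l=0 r=9: -9+27=18 >12, r--
l=0 r=8: -9+18=9 <12, l++

l=1, r=8, sum=10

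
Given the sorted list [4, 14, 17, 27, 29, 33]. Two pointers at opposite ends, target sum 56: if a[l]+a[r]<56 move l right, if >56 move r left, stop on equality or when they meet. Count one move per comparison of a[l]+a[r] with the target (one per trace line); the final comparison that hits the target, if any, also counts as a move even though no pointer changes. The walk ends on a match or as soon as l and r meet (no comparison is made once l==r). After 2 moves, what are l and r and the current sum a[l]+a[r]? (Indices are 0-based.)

[0,5] 4+33=37 <56 → l++
[1,5] 14+33=47 <56 → l++

l=2, r=5, sum=50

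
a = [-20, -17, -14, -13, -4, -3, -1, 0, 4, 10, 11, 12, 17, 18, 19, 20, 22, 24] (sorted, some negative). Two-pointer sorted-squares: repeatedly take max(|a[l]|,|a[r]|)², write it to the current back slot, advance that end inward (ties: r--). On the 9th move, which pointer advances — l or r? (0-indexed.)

[0,17] |-20|<=|24| out[17]=576 → r--
[0,16] |-20|<=|22| out[16]=484 → r--
[0,15] |-20|<=|20| out[15]=400 → r--
[0,14] |-20|>|19| out[14]=400 → l++
[1,14] |-17|<=|19| out[13]=361 → r--
[1,13] |-17|<=|18| out[12]=324 → r--
[1,12] |-17|<=|17| out[11]=289 → r--
[1,11] |-17|>|12| out[10]=289 → l++
[2,11] |-14|>|12| out[9]=196 → l++

l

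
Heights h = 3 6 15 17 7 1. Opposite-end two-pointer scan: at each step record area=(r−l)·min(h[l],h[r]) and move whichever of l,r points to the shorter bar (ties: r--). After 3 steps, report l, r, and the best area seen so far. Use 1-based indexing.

l=3, r=5, best area=18

l=1 r=6: min(3,1)*5=5 best=5 *, r--
l=1 r=5: min(3,7)*4=12 best=12 *, l++
l=2 r=5: min(6,7)*3=18 best=18 *, l++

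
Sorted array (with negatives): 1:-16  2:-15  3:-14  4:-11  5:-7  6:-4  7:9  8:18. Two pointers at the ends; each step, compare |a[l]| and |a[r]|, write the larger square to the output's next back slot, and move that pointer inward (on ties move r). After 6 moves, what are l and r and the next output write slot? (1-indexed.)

l=5, r=6, next write slot=2

l=1 r=8: |-16|<=|18| out[8]=324, r--
l=1 r=7: |-16|>|9| out[7]=256, l++
l=2 r=7: |-15|>|9| out[6]=225, l++
l=3 r=7: |-14|>|9| out[5]=196, l++
l=4 r=7: |-11|>|9| out[4]=121, l++
l=5 r=7: |-7|<=|9| out[3]=81, r--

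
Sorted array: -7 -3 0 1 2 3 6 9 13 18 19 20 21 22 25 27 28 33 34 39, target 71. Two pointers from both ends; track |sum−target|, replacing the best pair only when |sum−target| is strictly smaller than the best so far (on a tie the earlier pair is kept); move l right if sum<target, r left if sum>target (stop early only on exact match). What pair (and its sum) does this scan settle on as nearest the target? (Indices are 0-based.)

pair (33, 39) with sum 72 (|Δ|=1)

[0,19] -7+39=32 d=39 * → l++
[1,19] -3+39=36 d=35 * → l++
[2,19] 0+39=39 d=32 * → l++
[3,19] 1+39=40 d=31 * → l++
[4,19] 2+39=41 d=30 * → l++
[5,19] 3+39=42 d=29 * → l++
[6,19] 6+39=45 d=26 * → l++
[7,19] 9+39=48 d=23 * → l++
[8,19] 13+39=52 d=19 * → l++
[9,19] 18+39=57 d=14 * → l++
[10,19] 19+39=58 d=13 * → l++
[11,19] 20+39=59 d=12 * → l++
[12,19] 21+39=60 d=11 * → l++
[13,19] 22+39=61 d=10 * → l++
[14,19] 25+39=64 d=7 * → l++
[15,19] 27+39=66 d=5 * → l++
[16,19] 28+39=67 d=4 * → l++
[17,19] 33+39=72 d=1 * → r--
[17,18] 33+34=67 d=4 → l++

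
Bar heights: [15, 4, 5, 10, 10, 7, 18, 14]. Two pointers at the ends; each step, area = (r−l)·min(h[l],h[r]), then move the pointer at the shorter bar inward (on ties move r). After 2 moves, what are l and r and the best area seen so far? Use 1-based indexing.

l=2, r=7, best area=98

[1,8] min(15,14)*7=98 best=98 * → r--
[1,7] min(15,18)*6=90 best=98 → l++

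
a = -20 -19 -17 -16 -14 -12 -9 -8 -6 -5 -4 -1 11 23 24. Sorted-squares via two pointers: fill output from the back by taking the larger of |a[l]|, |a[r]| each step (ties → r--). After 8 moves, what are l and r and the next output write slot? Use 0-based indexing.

l=0 r=14: |-20|<=|24| out[14]=576, r--
l=0 r=13: |-20|<=|23| out[13]=529, r--
l=0 r=12: |-20|>|11| out[12]=400, l++
l=1 r=12: |-19|>|11| out[11]=361, l++
l=2 r=12: |-17|>|11| out[10]=289, l++
l=3 r=12: |-16|>|11| out[9]=256, l++
l=4 r=12: |-14|>|11| out[8]=196, l++
l=5 r=12: |-12|>|11| out[7]=144, l++

l=6, r=12, next write slot=6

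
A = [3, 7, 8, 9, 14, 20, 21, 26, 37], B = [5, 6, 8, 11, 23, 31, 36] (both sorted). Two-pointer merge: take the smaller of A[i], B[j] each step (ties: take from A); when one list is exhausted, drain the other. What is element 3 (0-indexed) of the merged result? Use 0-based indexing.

merged[3] = 7

[i=0,j=0] A[i]=3<=B[j]=5 take 3 → i++
[i=1,j=0] A[i]=7>B[j]=5 take 5 → j++
[i=1,j=1] A[i]=7>B[j]=6 take 6 → j++
[i=1,j=2] A[i]=7<=B[j]=8 take 7 → i++
[i=2,j=2] A[i]=8<=B[j]=8 take 8 → i++
[i=3,j=2] A[i]=9>B[j]=8 take 8 → j++
[i=3,j=3] A[i]=9<=B[j]=11 take 9 → i++
[i=4,j=3] A[i]=14>B[j]=11 take 11 → j++
[i=4,j=4] A[i]=14<=B[j]=23 take 14 → i++
[i=5,j=4] A[i]=20<=B[j]=23 take 20 → i++
[i=6,j=4] A[i]=21<=B[j]=23 take 21 → i++
[i=7,j=4] A[i]=26>B[j]=23 take 23 → j++
[i=7,j=5] A[i]=26<=B[j]=31 take 26 → i++
[i=8,j=5] A[i]=37>B[j]=31 take 31 → j++
[i=8,j=6] A[i]=37>B[j]=36 take 36 → j++
[i=8,j=7] B done, take A[i]=37 → i++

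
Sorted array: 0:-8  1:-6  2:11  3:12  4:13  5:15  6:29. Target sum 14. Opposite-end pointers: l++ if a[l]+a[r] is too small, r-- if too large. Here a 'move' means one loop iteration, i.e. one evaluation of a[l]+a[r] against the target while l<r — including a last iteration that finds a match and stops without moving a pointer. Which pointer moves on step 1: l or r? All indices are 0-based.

r

[0,6] -8+29=21 >14 → r--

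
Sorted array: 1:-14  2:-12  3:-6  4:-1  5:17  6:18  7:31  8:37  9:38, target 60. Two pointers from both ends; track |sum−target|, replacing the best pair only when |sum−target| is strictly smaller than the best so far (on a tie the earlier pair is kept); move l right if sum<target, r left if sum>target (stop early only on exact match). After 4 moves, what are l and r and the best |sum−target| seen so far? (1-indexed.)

l=5, r=9, best |Δ|=23

[1,9] -14+38=24 d=36 * → l++
[2,9] -12+38=26 d=34 * → l++
[3,9] -6+38=32 d=28 * → l++
[4,9] -1+38=37 d=23 * → l++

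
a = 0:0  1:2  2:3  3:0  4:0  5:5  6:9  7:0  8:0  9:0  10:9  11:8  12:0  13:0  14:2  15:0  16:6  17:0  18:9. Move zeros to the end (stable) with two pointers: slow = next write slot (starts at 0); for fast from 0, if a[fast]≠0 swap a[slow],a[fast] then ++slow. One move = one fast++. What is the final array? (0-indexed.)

slow=0 fast=0: a[fast]=0, fast++
slow=0 fast=1: a[fast]=2≠0 swap→a[0]=2, slow++,fast++
slow=1 fast=2: a[fast]=3≠0 swap→a[1]=3, slow++,fast++
slow=2 fast=3: a[fast]=0, fast++
slow=2 fast=4: a[fast]=0, fast++
slow=2 fast=5: a[fast]=5≠0 swap→a[2]=5, slow++,fast++
slow=3 fast=6: a[fast]=9≠0 swap→a[3]=9, slow++,fast++
slow=4 fast=7: a[fast]=0, fast++
slow=4 fast=8: a[fast]=0, fast++
slow=4 fast=9: a[fast]=0, fast++
slow=4 fast=10: a[fast]=9≠0 swap→a[4]=9, slow++,fast++
slow=5 fast=11: a[fast]=8≠0 swap→a[5]=8, slow++,fast++
slow=6 fast=12: a[fast]=0, fast++
slow=6 fast=13: a[fast]=0, fast++
slow=6 fast=14: a[fast]=2≠0 swap→a[6]=2, slow++,fast++
slow=7 fast=15: a[fast]=0, fast++
slow=7 fast=16: a[fast]=6≠0 swap→a[7]=6, slow++,fast++
slow=8 fast=17: a[fast]=0, fast++
slow=8 fast=18: a[fast]=9≠0 swap→a[8]=9, slow++,fast++

[2, 3, 5, 9, 9, 8, 2, 6, 9, 0, 0, 0, 0, 0, 0, 0, 0, 0, 0]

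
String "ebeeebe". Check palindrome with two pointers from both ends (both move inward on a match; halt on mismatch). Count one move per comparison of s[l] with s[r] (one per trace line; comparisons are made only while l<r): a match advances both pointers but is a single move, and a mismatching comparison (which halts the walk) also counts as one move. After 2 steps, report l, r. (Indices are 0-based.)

l=2, r=4

[0,6] 'e'=='e' → l++,r--
[1,5] 'b'=='b' → l++,r--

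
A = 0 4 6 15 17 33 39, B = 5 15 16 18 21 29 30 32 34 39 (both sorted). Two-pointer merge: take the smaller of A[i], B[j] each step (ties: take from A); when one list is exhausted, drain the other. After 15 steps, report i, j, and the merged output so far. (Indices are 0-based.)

i=6, j=9, merged so far=[0, 4, 5, 6, 15, 15, 16, 17, 18, 21, 29, 30, 32, 33, 34]

[i=0,j=0] A[i]=0<=B[j]=5 take 0 → i++
[i=1,j=0] A[i]=4<=B[j]=5 take 4 → i++
[i=2,j=0] A[i]=6>B[j]=5 take 5 → j++
[i=2,j=1] A[i]=6<=B[j]=15 take 6 → i++
[i=3,j=1] A[i]=15<=B[j]=15 take 15 → i++
[i=4,j=1] A[i]=17>B[j]=15 take 15 → j++
[i=4,j=2] A[i]=17>B[j]=16 take 16 → j++
[i=4,j=3] A[i]=17<=B[j]=18 take 17 → i++
[i=5,j=3] A[i]=33>B[j]=18 take 18 → j++
[i=5,j=4] A[i]=33>B[j]=21 take 21 → j++
[i=5,j=5] A[i]=33>B[j]=29 take 29 → j++
[i=5,j=6] A[i]=33>B[j]=30 take 30 → j++
[i=5,j=7] A[i]=33>B[j]=32 take 32 → j++
[i=5,j=8] A[i]=33<=B[j]=34 take 33 → i++
[i=6,j=8] A[i]=39>B[j]=34 take 34 → j++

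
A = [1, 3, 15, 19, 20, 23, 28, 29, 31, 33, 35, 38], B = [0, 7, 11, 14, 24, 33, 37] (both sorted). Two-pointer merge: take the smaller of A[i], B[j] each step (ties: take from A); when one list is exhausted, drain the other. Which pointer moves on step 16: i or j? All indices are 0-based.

[i=0,j=0] A[i]=1>B[j]=0 take 0 → j++
[i=0,j=1] A[i]=1<=B[j]=7 take 1 → i++
[i=1,j=1] A[i]=3<=B[j]=7 take 3 → i++
[i=2,j=1] A[i]=15>B[j]=7 take 7 → j++
[i=2,j=2] A[i]=15>B[j]=11 take 11 → j++
[i=2,j=3] A[i]=15>B[j]=14 take 14 → j++
[i=2,j=4] A[i]=15<=B[j]=24 take 15 → i++
[i=3,j=4] A[i]=19<=B[j]=24 take 19 → i++
[i=4,j=4] A[i]=20<=B[j]=24 take 20 → i++
[i=5,j=4] A[i]=23<=B[j]=24 take 23 → i++
[i=6,j=4] A[i]=28>B[j]=24 take 24 → j++
[i=6,j=5] A[i]=28<=B[j]=33 take 28 → i++
[i=7,j=5] A[i]=29<=B[j]=33 take 29 → i++
[i=8,j=5] A[i]=31<=B[j]=33 take 31 → i++
[i=9,j=5] A[i]=33<=B[j]=33 take 33 → i++
[i=10,j=5] A[i]=35>B[j]=33 take 33 → j++

j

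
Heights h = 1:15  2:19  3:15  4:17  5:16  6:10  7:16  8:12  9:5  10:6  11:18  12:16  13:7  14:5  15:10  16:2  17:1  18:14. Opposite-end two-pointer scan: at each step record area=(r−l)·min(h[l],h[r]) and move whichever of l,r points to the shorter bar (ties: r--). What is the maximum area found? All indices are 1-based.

l=1 r=18: min(15,14)*17=238 best=238 *, r--
l=1 r=17: min(15,1)*16=16 best=238, r--
l=1 r=16: min(15,2)*15=30 best=238, r--
l=1 r=15: min(15,10)*14=140 best=238, r--
l=1 r=14: min(15,5)*13=65 best=238, r--
l=1 r=13: min(15,7)*12=84 best=238, r--
l=1 r=12: min(15,16)*11=165 best=238, l++
l=2 r=12: min(19,16)*10=160 best=238, r--
l=2 r=11: min(19,18)*9=162 best=238, r--
l=2 r=10: min(19,6)*8=48 best=238, r--
l=2 r=9: min(19,5)*7=35 best=238, r--
l=2 r=8: min(19,12)*6=72 best=238, r--
l=2 r=7: min(19,16)*5=80 best=238, r--
l=2 r=6: min(19,10)*4=40 best=238, r--
l=2 r=5: min(19,16)*3=48 best=238, r--
l=2 r=4: min(19,17)*2=34 best=238, r--
l=2 r=3: min(19,15)*1=15 best=238, r--

max area = 238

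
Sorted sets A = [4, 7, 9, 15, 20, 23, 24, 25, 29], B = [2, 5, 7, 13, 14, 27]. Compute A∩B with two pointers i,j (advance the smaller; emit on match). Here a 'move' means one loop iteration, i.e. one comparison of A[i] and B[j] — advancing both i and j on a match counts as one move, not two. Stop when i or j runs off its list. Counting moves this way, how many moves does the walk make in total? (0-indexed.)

13 moves

i=0 j=0: 4>2, j++
i=0 j=1: 4<5, i++
i=1 j=1: 7>5, j++
i=1 j=2: 7==7 emit, i++,j++
i=2 j=3: 9<13, i++
i=3 j=3: 15>13, j++
i=3 j=4: 15>14, j++
i=3 j=5: 15<27, i++
i=4 j=5: 20<27, i++
i=5 j=5: 23<27, i++
i=6 j=5: 24<27, i++
i=7 j=5: 25<27, i++
i=8 j=5: 29>27, j++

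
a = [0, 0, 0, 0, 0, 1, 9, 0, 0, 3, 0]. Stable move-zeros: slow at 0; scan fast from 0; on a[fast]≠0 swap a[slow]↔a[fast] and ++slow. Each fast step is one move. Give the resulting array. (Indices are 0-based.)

[1, 9, 3, 0, 0, 0, 0, 0, 0, 0, 0]

slow=0 fast=0: a[fast]=0, fast++
slow=0 fast=1: a[fast]=0, fast++
slow=0 fast=2: a[fast]=0, fast++
slow=0 fast=3: a[fast]=0, fast++
slow=0 fast=4: a[fast]=0, fast++
slow=0 fast=5: a[fast]=1≠0 swap→a[0]=1, slow++,fast++
slow=1 fast=6: a[fast]=9≠0 swap→a[1]=9, slow++,fast++
slow=2 fast=7: a[fast]=0, fast++
slow=2 fast=8: a[fast]=0, fast++
slow=2 fast=9: a[fast]=3≠0 swap→a[2]=3, slow++,fast++
slow=3 fast=10: a[fast]=0, fast++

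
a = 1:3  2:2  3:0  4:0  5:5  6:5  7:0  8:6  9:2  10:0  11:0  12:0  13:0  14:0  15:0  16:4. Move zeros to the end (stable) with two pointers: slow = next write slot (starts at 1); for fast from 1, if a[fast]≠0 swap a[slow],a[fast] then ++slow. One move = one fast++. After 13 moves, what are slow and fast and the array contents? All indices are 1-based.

slow=7, fast=14, a=[3, 2, 5, 5, 6, 2, 0, 0, 0, 0, 0, 0, 0, 0, 0, 4]

(s=1,f=1) a[fast]=3≠0 swap→a[1]=3 → slow++,fast++
(s=2,f=2) a[fast]=2≠0 swap→a[2]=2 → slow++,fast++
(s=3,f=3) a[fast]=0 → fast++
(s=3,f=4) a[fast]=0 → fast++
(s=3,f=5) a[fast]=5≠0 swap→a[3]=5 → slow++,fast++
(s=4,f=6) a[fast]=5≠0 swap→a[4]=5 → slow++,fast++
(s=5,f=7) a[fast]=0 → fast++
(s=5,f=8) a[fast]=6≠0 swap→a[5]=6 → slow++,fast++
(s=6,f=9) a[fast]=2≠0 swap→a[6]=2 → slow++,fast++
(s=7,f=10) a[fast]=0 → fast++
(s=7,f=11) a[fast]=0 → fast++
(s=7,f=12) a[fast]=0 → fast++
(s=7,f=13) a[fast]=0 → fast++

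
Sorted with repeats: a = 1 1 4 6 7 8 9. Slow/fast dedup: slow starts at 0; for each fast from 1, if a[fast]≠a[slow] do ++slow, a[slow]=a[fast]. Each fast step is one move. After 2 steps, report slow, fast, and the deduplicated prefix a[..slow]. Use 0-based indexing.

slow=1, fast=3, prefix=[1, 4]

slow=0 fast=1: a[fast]=1=a[slow] dup, fast++
slow=0 fast=2: a[fast]=4≠a[slow]=1 write a[1]=4, slow++,fast++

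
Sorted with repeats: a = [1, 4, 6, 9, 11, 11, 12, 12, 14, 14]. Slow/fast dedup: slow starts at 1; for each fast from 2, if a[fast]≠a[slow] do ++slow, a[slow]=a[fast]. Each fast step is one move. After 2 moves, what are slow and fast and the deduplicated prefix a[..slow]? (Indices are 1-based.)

slow=3, fast=4, prefix=[1, 4, 6]

slow=1 fast=2: a[fast]=4≠a[slow]=1 write a[2]=4, slow++,fast++
slow=2 fast=3: a[fast]=6≠a[slow]=4 write a[3]=6, slow++,fast++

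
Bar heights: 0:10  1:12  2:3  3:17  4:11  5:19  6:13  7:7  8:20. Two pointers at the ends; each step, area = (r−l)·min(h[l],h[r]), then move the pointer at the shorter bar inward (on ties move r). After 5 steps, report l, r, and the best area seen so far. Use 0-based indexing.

l=5, r=8, best area=85

l=0 r=8: min(10,20)*8=80 best=80 *, l++
l=1 r=8: min(12,20)*7=84 best=84 *, l++
l=2 r=8: min(3,20)*6=18 best=84, l++
l=3 r=8: min(17,20)*5=85 best=85 *, l++
l=4 r=8: min(11,20)*4=44 best=85, l++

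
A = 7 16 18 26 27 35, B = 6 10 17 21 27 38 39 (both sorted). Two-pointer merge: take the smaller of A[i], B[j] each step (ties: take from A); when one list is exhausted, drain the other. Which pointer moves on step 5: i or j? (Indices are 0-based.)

[i=0,j=0] A[i]=7>B[j]=6 take 6 → j++
[i=0,j=1] A[i]=7<=B[j]=10 take 7 → i++
[i=1,j=1] A[i]=16>B[j]=10 take 10 → j++
[i=1,j=2] A[i]=16<=B[j]=17 take 16 → i++
[i=2,j=2] A[i]=18>B[j]=17 take 17 → j++

j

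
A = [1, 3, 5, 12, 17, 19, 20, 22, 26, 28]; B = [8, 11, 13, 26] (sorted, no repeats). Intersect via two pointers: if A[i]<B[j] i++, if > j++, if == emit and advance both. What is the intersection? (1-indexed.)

intersection = [26]

[i=1,j=1] 1<8 → i++
[i=2,j=1] 3<8 → i++
[i=3,j=1] 5<8 → i++
[i=4,j=1] 12>8 → j++
[i=4,j=2] 12>11 → j++
[i=4,j=3] 12<13 → i++
[i=5,j=3] 17>13 → j++
[i=5,j=4] 17<26 → i++
[i=6,j=4] 19<26 → i++
[i=7,j=4] 20<26 → i++
[i=8,j=4] 22<26 → i++
[i=9,j=4] 26==26 emit → i++,j++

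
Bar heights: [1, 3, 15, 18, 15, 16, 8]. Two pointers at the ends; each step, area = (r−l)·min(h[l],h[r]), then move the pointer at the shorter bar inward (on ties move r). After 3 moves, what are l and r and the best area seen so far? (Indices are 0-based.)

[0,6] min(1,8)*6=6 best=6 * → l++
[1,6] min(3,8)*5=15 best=15 * → l++
[2,6] min(15,8)*4=32 best=32 * → r--

l=2, r=5, best area=32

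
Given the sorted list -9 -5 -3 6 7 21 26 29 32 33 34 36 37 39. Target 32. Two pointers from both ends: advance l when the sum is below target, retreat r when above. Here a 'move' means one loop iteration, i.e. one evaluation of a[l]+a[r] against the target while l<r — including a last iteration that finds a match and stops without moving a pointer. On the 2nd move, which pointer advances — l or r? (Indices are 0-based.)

[0,13] -9+39=30 <32 → l++
[1,13] -5+39=34 >32 → r--

r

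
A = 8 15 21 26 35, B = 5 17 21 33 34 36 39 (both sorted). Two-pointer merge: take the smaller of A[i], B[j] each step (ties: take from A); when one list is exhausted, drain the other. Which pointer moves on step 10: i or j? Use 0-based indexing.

i

[i=0,j=0] A[i]=8>B[j]=5 take 5 → j++
[i=0,j=1] A[i]=8<=B[j]=17 take 8 → i++
[i=1,j=1] A[i]=15<=B[j]=17 take 15 → i++
[i=2,j=1] A[i]=21>B[j]=17 take 17 → j++
[i=2,j=2] A[i]=21<=B[j]=21 take 21 → i++
[i=3,j=2] A[i]=26>B[j]=21 take 21 → j++
[i=3,j=3] A[i]=26<=B[j]=33 take 26 → i++
[i=4,j=3] A[i]=35>B[j]=33 take 33 → j++
[i=4,j=4] A[i]=35>B[j]=34 take 34 → j++
[i=4,j=5] A[i]=35<=B[j]=36 take 35 → i++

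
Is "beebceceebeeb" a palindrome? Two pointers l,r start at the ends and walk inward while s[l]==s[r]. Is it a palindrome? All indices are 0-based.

not a palindrome (mismatch at 4,8)

[0,12] 'b'=='b' → l++,r--
[1,11] 'e'=='e' → l++,r--
[2,10] 'e'=='e' → l++,r--
[3,9] 'b'=='b' → l++,r--
[4,8] 'c'!='e' → stop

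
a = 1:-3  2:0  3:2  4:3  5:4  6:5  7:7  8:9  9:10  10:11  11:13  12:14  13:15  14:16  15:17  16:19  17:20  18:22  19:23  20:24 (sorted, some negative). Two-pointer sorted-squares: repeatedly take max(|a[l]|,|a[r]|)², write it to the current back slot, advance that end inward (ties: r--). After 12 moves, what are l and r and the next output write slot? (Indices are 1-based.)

l=1, r=8, next write slot=8

[1,20] |-3|<=|24| out[20]=576 → r--
[1,19] |-3|<=|23| out[19]=529 → r--
[1,18] |-3|<=|22| out[18]=484 → r--
[1,17] |-3|<=|20| out[17]=400 → r--
[1,16] |-3|<=|19| out[16]=361 → r--
[1,15] |-3|<=|17| out[15]=289 → r--
[1,14] |-3|<=|16| out[14]=256 → r--
[1,13] |-3|<=|15| out[13]=225 → r--
[1,12] |-3|<=|14| out[12]=196 → r--
[1,11] |-3|<=|13| out[11]=169 → r--
[1,10] |-3|<=|11| out[10]=121 → r--
[1,9] |-3|<=|10| out[9]=100 → r--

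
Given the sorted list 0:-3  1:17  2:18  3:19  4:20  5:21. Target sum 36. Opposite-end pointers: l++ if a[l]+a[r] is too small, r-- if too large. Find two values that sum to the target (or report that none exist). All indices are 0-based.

[0,5] -3+21=18 <36 → l++
[1,5] 17+21=38 >36 → r--
[1,4] 17+20=37 >36 → r--
[1,3] 17+19=36 → found

(17, 19)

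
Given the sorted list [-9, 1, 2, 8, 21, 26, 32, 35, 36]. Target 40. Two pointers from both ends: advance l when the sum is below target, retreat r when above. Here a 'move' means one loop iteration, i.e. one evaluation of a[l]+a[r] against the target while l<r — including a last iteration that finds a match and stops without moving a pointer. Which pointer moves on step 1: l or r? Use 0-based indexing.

l

[0,8] -9+36=27 <40 → l++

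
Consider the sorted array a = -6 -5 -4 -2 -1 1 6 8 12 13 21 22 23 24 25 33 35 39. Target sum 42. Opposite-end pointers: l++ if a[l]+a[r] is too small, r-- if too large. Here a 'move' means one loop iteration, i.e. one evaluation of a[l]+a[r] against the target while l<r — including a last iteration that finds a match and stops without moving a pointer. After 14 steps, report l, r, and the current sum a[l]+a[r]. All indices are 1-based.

l=11, r=14, sum=45

l=1 r=18: -6+39=33 <42, l++
l=2 r=18: -5+39=34 <42, l++
l=3 r=18: -4+39=35 <42, l++
l=4 r=18: -2+39=37 <42, l++
l=5 r=18: -1+39=38 <42, l++
l=6 r=18: 1+39=40 <42, l++
l=7 r=18: 6+39=45 >42, r--
l=7 r=17: 6+35=41 <42, l++
l=8 r=17: 8+35=43 >42, r--
l=8 r=16: 8+33=41 <42, l++
l=9 r=16: 12+33=45 >42, r--
l=9 r=15: 12+25=37 <42, l++
l=10 r=15: 13+25=38 <42, l++
l=11 r=15: 21+25=46 >42, r--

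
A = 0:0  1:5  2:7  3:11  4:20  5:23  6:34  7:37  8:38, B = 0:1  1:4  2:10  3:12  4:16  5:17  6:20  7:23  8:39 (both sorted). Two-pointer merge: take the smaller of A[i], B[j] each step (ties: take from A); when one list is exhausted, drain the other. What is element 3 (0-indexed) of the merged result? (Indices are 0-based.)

merged[3] = 5

i=0 j=0: A[i]=0<=B[j]=1 take 0, i++
i=1 j=0: A[i]=5>B[j]=1 take 1, j++
i=1 j=1: A[i]=5>B[j]=4 take 4, j++
i=1 j=2: A[i]=5<=B[j]=10 take 5, i++
i=2 j=2: A[i]=7<=B[j]=10 take 7, i++
i=3 j=2: A[i]=11>B[j]=10 take 10, j++
i=3 j=3: A[i]=11<=B[j]=12 take 11, i++
i=4 j=3: A[i]=20>B[j]=12 take 12, j++
i=4 j=4: A[i]=20>B[j]=16 take 16, j++
i=4 j=5: A[i]=20>B[j]=17 take 17, j++
i=4 j=6: A[i]=20<=B[j]=20 take 20, i++
i=5 j=6: A[i]=23>B[j]=20 take 20, j++
i=5 j=7: A[i]=23<=B[j]=23 take 23, i++
i=6 j=7: A[i]=34>B[j]=23 take 23, j++
i=6 j=8: A[i]=34<=B[j]=39 take 34, i++
i=7 j=8: A[i]=37<=B[j]=39 take 37, i++
i=8 j=8: A[i]=38<=B[j]=39 take 38, i++
i=9 j=8: A done, take B[j]=39, j++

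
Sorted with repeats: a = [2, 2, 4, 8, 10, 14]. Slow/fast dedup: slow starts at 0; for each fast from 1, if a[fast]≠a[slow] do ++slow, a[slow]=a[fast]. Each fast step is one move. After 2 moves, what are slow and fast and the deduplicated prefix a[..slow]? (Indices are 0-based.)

slow=1, fast=3, prefix=[2, 4]

slow=0 fast=1: a[fast]=2=a[slow] dup, fast++
slow=0 fast=2: a[fast]=4≠a[slow]=2 write a[1]=4, slow++,fast++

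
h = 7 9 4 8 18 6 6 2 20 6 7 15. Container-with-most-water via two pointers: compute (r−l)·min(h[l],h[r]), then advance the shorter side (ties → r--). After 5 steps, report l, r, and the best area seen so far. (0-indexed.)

l=4, r=10, best area=105

[0,11] min(7,15)*11=77 best=77 * → l++
[1,11] min(9,15)*10=90 best=90 * → l++
[2,11] min(4,15)*9=36 best=90 → l++
[3,11] min(8,15)*8=64 best=90 → l++
[4,11] min(18,15)*7=105 best=105 * → r--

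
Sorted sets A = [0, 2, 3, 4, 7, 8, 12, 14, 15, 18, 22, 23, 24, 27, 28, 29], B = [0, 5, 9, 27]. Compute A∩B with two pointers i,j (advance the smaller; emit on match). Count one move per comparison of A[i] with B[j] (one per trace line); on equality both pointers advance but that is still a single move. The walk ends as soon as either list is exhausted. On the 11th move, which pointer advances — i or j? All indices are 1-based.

i=1 j=1: 0==0 emit, i++,j++
i=2 j=2: 2<5, i++
i=3 j=2: 3<5, i++
i=4 j=2: 4<5, i++
i=5 j=2: 7>5, j++
i=5 j=3: 7<9, i++
i=6 j=3: 8<9, i++
i=7 j=3: 12>9, j++
i=7 j=4: 12<27, i++
i=8 j=4: 14<27, i++
i=9 j=4: 15<27, i++

i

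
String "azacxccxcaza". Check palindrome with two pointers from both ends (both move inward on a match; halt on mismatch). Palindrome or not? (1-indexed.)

l=1 r=12: 'a'=='a', l++,r--
l=2 r=11: 'z'=='z', l++,r--
l=3 r=10: 'a'=='a', l++,r--
l=4 r=9: 'c'=='c', l++,r--
l=5 r=8: 'x'=='x', l++,r--
l=6 r=7: 'c'=='c', l++,r--

palindrome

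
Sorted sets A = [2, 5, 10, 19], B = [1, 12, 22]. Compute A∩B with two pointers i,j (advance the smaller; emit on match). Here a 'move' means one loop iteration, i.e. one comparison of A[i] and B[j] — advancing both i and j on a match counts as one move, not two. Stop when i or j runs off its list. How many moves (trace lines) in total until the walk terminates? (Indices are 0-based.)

[i=0,j=0] 2>1 → j++
[i=0,j=1] 2<12 → i++
[i=1,j=1] 5<12 → i++
[i=2,j=1] 10<12 → i++
[i=3,j=1] 19>12 → j++
[i=3,j=2] 19<22 → i++

6 moves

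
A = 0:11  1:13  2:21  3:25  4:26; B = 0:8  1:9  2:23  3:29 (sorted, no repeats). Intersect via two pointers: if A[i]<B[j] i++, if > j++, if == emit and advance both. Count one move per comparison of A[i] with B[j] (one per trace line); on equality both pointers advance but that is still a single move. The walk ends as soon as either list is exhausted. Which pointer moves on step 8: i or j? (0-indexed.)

i

i=0 j=0: 11>8, j++
i=0 j=1: 11>9, j++
i=0 j=2: 11<23, i++
i=1 j=2: 13<23, i++
i=2 j=2: 21<23, i++
i=3 j=2: 25>23, j++
i=3 j=3: 25<29, i++
i=4 j=3: 26<29, i++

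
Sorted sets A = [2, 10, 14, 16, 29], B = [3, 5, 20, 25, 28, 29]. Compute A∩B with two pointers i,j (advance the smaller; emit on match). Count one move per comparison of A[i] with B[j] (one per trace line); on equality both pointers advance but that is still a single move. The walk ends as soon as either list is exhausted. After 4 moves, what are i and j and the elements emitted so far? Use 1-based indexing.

i=1 j=1: 2<3, i++
i=2 j=1: 10>3, j++
i=2 j=2: 10>5, j++
i=2 j=3: 10<20, i++

i=3, j=3, emitted=[]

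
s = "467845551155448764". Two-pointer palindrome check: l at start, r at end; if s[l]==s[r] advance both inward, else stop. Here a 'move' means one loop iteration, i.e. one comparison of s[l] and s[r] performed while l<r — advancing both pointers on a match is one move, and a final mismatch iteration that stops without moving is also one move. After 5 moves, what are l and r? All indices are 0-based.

l=0 r=17: '4'=='4', l++,r--
l=1 r=16: '6'=='6', l++,r--
l=2 r=15: '7'=='7', l++,r--
l=3 r=14: '8'=='8', l++,r--
l=4 r=13: '4'=='4', l++,r--

l=5, r=12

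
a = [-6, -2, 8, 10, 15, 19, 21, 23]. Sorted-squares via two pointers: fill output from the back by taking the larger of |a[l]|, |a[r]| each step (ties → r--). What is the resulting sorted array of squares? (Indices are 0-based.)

l=0 r=7: |-6|<=|23| out[7]=529, r--
l=0 r=6: |-6|<=|21| out[6]=441, r--
l=0 r=5: |-6|<=|19| out[5]=361, r--
l=0 r=4: |-6|<=|15| out[4]=225, r--
l=0 r=3: |-6|<=|10| out[3]=100, r--
l=0 r=2: |-6|<=|8| out[2]=64, r--
l=0 r=1: |-6|>|-2| out[1]=36, l++
l=1 r=1: |-2|<=|-2| out[0]=4, r--

[4, 36, 64, 100, 225, 361, 441, 529]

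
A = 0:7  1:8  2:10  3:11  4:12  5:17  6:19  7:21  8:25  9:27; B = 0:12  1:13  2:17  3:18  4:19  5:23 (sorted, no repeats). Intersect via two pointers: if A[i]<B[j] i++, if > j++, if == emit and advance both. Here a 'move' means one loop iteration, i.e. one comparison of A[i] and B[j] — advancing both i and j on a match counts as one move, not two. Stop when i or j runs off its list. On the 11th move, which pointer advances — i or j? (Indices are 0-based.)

[i=0,j=0] 7<12 → i++
[i=1,j=0] 8<12 → i++
[i=2,j=0] 10<12 → i++
[i=3,j=0] 11<12 → i++
[i=4,j=0] 12==12 emit → i++,j++
[i=5,j=1] 17>13 → j++
[i=5,j=2] 17==17 emit → i++,j++
[i=6,j=3] 19>18 → j++
[i=6,j=4] 19==19 emit → i++,j++
[i=7,j=5] 21<23 → i++
[i=8,j=5] 25>23 → j++

j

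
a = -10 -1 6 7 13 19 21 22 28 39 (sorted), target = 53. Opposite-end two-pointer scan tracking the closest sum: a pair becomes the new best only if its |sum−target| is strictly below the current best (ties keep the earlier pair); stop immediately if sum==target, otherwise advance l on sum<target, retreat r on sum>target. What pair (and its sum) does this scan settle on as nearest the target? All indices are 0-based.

l=0 r=9: -10+39=29 d=24 *, l++
l=1 r=9: -1+39=38 d=15 *, l++
l=2 r=9: 6+39=45 d=8 *, l++
l=3 r=9: 7+39=46 d=7 *, l++
l=4 r=9: 13+39=52 d=1 *, l++
l=5 r=9: 19+39=58 d=5, r--
l=5 r=8: 19+28=47 d=6, l++
l=6 r=8: 21+28=49 d=4, l++
l=7 r=8: 22+28=50 d=3, l++

pair (13, 39) with sum 52 (|Δ|=1)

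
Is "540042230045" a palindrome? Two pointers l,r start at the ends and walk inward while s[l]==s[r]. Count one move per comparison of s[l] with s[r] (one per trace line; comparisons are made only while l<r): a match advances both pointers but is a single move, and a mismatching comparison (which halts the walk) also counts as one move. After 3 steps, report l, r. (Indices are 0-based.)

l=3, r=8

l=0 r=11: '5'=='5', l++,r--
l=1 r=10: '4'=='4', l++,r--
l=2 r=9: '0'=='0', l++,r--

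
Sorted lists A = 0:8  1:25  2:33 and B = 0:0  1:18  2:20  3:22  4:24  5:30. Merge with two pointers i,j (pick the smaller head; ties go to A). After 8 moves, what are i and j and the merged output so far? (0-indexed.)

[i=0,j=0] A[i]=8>B[j]=0 take 0 → j++
[i=0,j=1] A[i]=8<=B[j]=18 take 8 → i++
[i=1,j=1] A[i]=25>B[j]=18 take 18 → j++
[i=1,j=2] A[i]=25>B[j]=20 take 20 → j++
[i=1,j=3] A[i]=25>B[j]=22 take 22 → j++
[i=1,j=4] A[i]=25>B[j]=24 take 24 → j++
[i=1,j=5] A[i]=25<=B[j]=30 take 25 → i++
[i=2,j=5] A[i]=33>B[j]=30 take 30 → j++

i=2, j=6, merged so far=[0, 8, 18, 20, 22, 24, 25, 30]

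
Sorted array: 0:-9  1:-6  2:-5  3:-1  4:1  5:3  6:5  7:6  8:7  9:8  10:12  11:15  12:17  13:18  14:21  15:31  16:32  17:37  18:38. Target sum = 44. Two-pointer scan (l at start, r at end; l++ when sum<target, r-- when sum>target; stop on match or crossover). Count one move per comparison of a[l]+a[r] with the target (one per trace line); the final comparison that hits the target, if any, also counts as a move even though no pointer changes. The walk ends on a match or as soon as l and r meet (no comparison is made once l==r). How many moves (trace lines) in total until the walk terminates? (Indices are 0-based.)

[0,18] -9+38=29 <44 → l++
[1,18] -6+38=32 <44 → l++
[2,18] -5+38=33 <44 → l++
[3,18] -1+38=37 <44 → l++
[4,18] 1+38=39 <44 → l++
[5,18] 3+38=41 <44 → l++
[6,18] 5+38=43 <44 → l++
[7,18] 6+38=44 → found

8 moves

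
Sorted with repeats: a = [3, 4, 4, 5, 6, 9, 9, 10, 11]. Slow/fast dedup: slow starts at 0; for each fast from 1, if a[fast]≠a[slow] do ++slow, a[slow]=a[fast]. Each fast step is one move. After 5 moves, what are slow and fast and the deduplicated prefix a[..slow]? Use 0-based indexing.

slow=0 fast=1: a[fast]=4≠a[slow]=3 write a[1]=4, slow++,fast++
slow=1 fast=2: a[fast]=4=a[slow] dup, fast++
slow=1 fast=3: a[fast]=5≠a[slow]=4 write a[2]=5, slow++,fast++
slow=2 fast=4: a[fast]=6≠a[slow]=5 write a[3]=6, slow++,fast++
slow=3 fast=5: a[fast]=9≠a[slow]=6 write a[4]=9, slow++,fast++

slow=4, fast=6, prefix=[3, 4, 5, 6, 9]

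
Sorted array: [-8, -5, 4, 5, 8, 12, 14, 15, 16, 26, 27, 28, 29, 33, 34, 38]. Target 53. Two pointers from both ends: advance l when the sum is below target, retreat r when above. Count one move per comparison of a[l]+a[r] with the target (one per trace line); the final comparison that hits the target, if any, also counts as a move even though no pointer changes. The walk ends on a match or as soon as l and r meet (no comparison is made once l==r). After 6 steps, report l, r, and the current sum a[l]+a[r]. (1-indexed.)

l=1 r=16: -8+38=30 <53, l++
l=2 r=16: -5+38=33 <53, l++
l=3 r=16: 4+38=42 <53, l++
l=4 r=16: 5+38=43 <53, l++
l=5 r=16: 8+38=46 <53, l++
l=6 r=16: 12+38=50 <53, l++

l=7, r=16, sum=52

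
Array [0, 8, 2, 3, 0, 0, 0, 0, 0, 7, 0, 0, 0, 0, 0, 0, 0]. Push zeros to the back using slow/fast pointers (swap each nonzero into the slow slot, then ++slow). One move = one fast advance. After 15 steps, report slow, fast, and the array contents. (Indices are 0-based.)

slow=0 fast=0: a[fast]=0, fast++
slow=0 fast=1: a[fast]=8≠0 swap→a[0]=8, slow++,fast++
slow=1 fast=2: a[fast]=2≠0 swap→a[1]=2, slow++,fast++
slow=2 fast=3: a[fast]=3≠0 swap→a[2]=3, slow++,fast++
slow=3 fast=4: a[fast]=0, fast++
slow=3 fast=5: a[fast]=0, fast++
slow=3 fast=6: a[fast]=0, fast++
slow=3 fast=7: a[fast]=0, fast++
slow=3 fast=8: a[fast]=0, fast++
slow=3 fast=9: a[fast]=7≠0 swap→a[3]=7, slow++,fast++
slow=4 fast=10: a[fast]=0, fast++
slow=4 fast=11: a[fast]=0, fast++
slow=4 fast=12: a[fast]=0, fast++
slow=4 fast=13: a[fast]=0, fast++
slow=4 fast=14: a[fast]=0, fast++

slow=4, fast=15, a=[8, 2, 3, 7, 0, 0, 0, 0, 0, 0, 0, 0, 0, 0, 0, 0, 0]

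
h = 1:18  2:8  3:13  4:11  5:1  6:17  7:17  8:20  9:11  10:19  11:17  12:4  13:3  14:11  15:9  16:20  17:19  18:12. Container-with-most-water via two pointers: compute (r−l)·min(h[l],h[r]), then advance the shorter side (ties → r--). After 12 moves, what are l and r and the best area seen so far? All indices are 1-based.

[1,18] min(18,12)*17=204 best=204 * → r--
[1,17] min(18,19)*16=288 best=288 * → l++
[2,17] min(8,19)*15=120 best=288 → l++
[3,17] min(13,19)*14=182 best=288 → l++
[4,17] min(11,19)*13=143 best=288 → l++
[5,17] min(1,19)*12=12 best=288 → l++
[6,17] min(17,19)*11=187 best=288 → l++
[7,17] min(17,19)*10=170 best=288 → l++
[8,17] min(20,19)*9=171 best=288 → r--
[8,16] min(20,20)*8=160 best=288 → r--
[8,15] min(20,9)*7=63 best=288 → r--
[8,14] min(20,11)*6=66 best=288 → r--

l=8, r=13, best area=288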